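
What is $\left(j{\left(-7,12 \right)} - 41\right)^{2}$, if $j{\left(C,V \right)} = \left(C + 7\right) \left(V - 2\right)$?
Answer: $1681$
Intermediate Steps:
$j{\left(C,V \right)} = \left(-2 + V\right) \left(7 + C\right)$ ($j{\left(C,V \right)} = \left(7 + C\right) \left(-2 + V\right) = \left(-2 + V\right) \left(7 + C\right)$)
$\left(j{\left(-7,12 \right)} - 41\right)^{2} = \left(\left(-14 - -14 + 7 \cdot 12 - 84\right) - 41\right)^{2} = \left(\left(-14 + 14 + 84 - 84\right) - 41\right)^{2} = \left(0 - 41\right)^{2} = \left(-41\right)^{2} = 1681$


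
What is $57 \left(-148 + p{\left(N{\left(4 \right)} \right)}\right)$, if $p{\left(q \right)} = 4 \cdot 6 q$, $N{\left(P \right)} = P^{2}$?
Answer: $13452$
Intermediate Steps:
$p{\left(q \right)} = 24 q$
$57 \left(-148 + p{\left(N{\left(4 \right)} \right)}\right) = 57 \left(-148 + 24 \cdot 4^{2}\right) = 57 \left(-148 + 24 \cdot 16\right) = 57 \left(-148 + 384\right) = 57 \cdot 236 = 13452$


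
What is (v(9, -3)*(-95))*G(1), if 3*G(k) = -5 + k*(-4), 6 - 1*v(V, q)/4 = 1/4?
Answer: 6555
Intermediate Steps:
v(V, q) = 23 (v(V, q) = 24 - 4/4 = 24 - 4*¼ = 24 - 1 = 23)
G(k) = -5/3 - 4*k/3 (G(k) = (-5 + k*(-4))/3 = (-5 - 4*k)/3 = -5/3 - 4*k/3)
(v(9, -3)*(-95))*G(1) = (23*(-95))*(-5/3 - 4/3*1) = -2185*(-5/3 - 4/3) = -2185*(-3) = 6555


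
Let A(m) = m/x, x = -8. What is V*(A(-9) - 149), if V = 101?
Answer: -119483/8 ≈ -14935.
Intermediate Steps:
A(m) = -m/8 (A(m) = m/(-8) = m*(-⅛) = -m/8)
V*(A(-9) - 149) = 101*(-⅛*(-9) - 149) = 101*(9/8 - 149) = 101*(-1183/8) = -119483/8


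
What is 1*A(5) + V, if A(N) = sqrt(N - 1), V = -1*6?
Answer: -4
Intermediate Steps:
V = -6
A(N) = sqrt(-1 + N)
1*A(5) + V = 1*sqrt(-1 + 5) - 6 = 1*sqrt(4) - 6 = 1*2 - 6 = 2 - 6 = -4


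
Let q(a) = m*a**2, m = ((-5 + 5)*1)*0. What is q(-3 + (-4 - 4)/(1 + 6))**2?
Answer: 0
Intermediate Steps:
m = 0 (m = (0*1)*0 = 0*0 = 0)
q(a) = 0 (q(a) = 0*a**2 = 0)
q(-3 + (-4 - 4)/(1 + 6))**2 = 0**2 = 0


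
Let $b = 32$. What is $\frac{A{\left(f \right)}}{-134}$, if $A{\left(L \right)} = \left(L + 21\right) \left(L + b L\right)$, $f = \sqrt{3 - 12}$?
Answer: $\frac{297}{134} - \frac{2079 i}{134} \approx 2.2164 - 15.515 i$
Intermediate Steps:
$f = 3 i$ ($f = \sqrt{-9} = 3 i \approx 3.0 i$)
$A{\left(L \right)} = 33 L \left(21 + L\right)$ ($A{\left(L \right)} = \left(L + 21\right) \left(L + 32 L\right) = \left(21 + L\right) 33 L = 33 L \left(21 + L\right)$)
$\frac{A{\left(f \right)}}{-134} = \frac{33 \cdot 3 i \left(21 + 3 i\right)}{-134} = 99 i \left(21 + 3 i\right) \left(- \frac{1}{134}\right) = - \frac{99 i \left(21 + 3 i\right)}{134}$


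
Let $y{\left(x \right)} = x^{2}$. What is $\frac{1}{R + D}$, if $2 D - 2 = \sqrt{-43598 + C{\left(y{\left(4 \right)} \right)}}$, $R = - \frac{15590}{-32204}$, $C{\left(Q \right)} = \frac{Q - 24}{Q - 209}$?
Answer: $\frac{74264372342}{545520241021543} - \frac{388911606 i \sqrt{180442262}}{545520241021543} \approx 0.00013613 - 0.0095766 i$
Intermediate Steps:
$C{\left(Q \right)} = \frac{-24 + Q}{-209 + Q}$
$R = \frac{7795}{16102}$ ($R = \left(-15590\right) \left(- \frac{1}{32204}\right) = \frac{7795}{16102} \approx 0.4841$)
$D = 1 + \frac{3 i \sqrt{180442262}}{386}$ ($D = 1 + \frac{\sqrt{-43598 + \frac{-24 + 4^{2}}{-209 + 4^{2}}}}{2} = 1 + \frac{\sqrt{-43598 + \frac{-24 + 16}{-209 + 16}}}{2} = 1 + \frac{\sqrt{-43598 + \frac{1}{-193} \left(-8\right)}}{2} = 1 + \frac{\sqrt{-43598 - - \frac{8}{193}}}{2} = 1 + \frac{\sqrt{-43598 + \frac{8}{193}}}{2} = 1 + \frac{\sqrt{- \frac{8414406}{193}}}{2} = 1 + \frac{\frac{3}{193} i \sqrt{180442262}}{2} = 1 + \frac{3 i \sqrt{180442262}}{386} \approx 1.0 + 104.4 i$)
$\frac{1}{R + D} = \frac{1}{\frac{7795}{16102} + \left(1 + \frac{3 i \sqrt{180442262}}{386}\right)} = \frac{1}{\frac{23897}{16102} + \frac{3 i \sqrt{180442262}}{386}}$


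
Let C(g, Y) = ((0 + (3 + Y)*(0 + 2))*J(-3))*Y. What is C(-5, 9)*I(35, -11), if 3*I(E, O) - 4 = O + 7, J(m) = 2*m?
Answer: 0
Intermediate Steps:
C(g, Y) = Y*(-36 - 12*Y) (C(g, Y) = ((0 + (3 + Y)*(0 + 2))*(2*(-3)))*Y = ((0 + (3 + Y)*2)*(-6))*Y = ((0 + (6 + 2*Y))*(-6))*Y = ((6 + 2*Y)*(-6))*Y = (-36 - 12*Y)*Y = Y*(-36 - 12*Y))
I(E, O) = 11/3 + O/3 (I(E, O) = 4/3 + (O + 7)/3 = 4/3 + (7 + O)/3 = 4/3 + (7/3 + O/3) = 11/3 + O/3)
C(-5, 9)*I(35, -11) = (-12*9*(3 + 9))*(11/3 + (⅓)*(-11)) = (-12*9*12)*(11/3 - 11/3) = -1296*0 = 0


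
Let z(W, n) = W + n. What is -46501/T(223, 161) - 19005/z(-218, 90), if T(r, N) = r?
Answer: -1714013/28544 ≈ -60.048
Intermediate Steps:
-46501/T(223, 161) - 19005/z(-218, 90) = -46501/223 - 19005/(-218 + 90) = -46501*1/223 - 19005/(-128) = -46501/223 - 19005*(-1/128) = -46501/223 + 19005/128 = -1714013/28544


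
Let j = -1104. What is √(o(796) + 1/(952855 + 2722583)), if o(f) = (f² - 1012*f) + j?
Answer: I*√259730050096112258/1225146 ≈ 415.98*I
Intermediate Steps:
o(f) = -1104 + f² - 1012*f (o(f) = (f² - 1012*f) - 1104 = -1104 + f² - 1012*f)
√(o(796) + 1/(952855 + 2722583)) = √((-1104 + 796² - 1012*796) + 1/(952855 + 2722583)) = √((-1104 + 633616 - 805552) + 1/3675438) = √(-173040 + 1/3675438) = √(-635997791519/3675438) = I*√259730050096112258/1225146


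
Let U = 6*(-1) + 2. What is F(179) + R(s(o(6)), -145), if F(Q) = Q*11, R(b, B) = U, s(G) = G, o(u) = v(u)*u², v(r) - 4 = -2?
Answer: 1965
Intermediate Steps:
v(r) = 2 (v(r) = 4 - 2 = 2)
o(u) = 2*u²
U = -4 (U = -6 + 2 = -4)
R(b, B) = -4
F(Q) = 11*Q
F(179) + R(s(o(6)), -145) = 11*179 - 4 = 1969 - 4 = 1965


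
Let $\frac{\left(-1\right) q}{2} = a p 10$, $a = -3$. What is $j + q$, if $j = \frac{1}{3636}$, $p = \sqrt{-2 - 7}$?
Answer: $\frac{1}{3636} + 180 i \approx 0.00027503 + 180.0 i$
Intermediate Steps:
$p = 3 i$ ($p = \sqrt{-9} = 3 i \approx 3.0 i$)
$j = \frac{1}{3636} \approx 0.00027503$
$q = 180 i$ ($q = - 2 - 3 \cdot 3 i 10 = - 2 - 9 i 10 = - 2 \left(- 90 i\right) = 180 i \approx 180.0 i$)
$j + q = \frac{1}{3636} + 180 i$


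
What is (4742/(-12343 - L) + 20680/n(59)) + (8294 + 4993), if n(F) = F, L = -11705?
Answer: 256531658/18821 ≈ 13630.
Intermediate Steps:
(4742/(-12343 - L) + 20680/n(59)) + (8294 + 4993) = (4742/(-12343 - 1*(-11705)) + 20680/59) + (8294 + 4993) = (4742/(-12343 + 11705) + 20680*(1/59)) + 13287 = (4742/(-638) + 20680/59) + 13287 = (4742*(-1/638) + 20680/59) + 13287 = (-2371/319 + 20680/59) + 13287 = 6457031/18821 + 13287 = 256531658/18821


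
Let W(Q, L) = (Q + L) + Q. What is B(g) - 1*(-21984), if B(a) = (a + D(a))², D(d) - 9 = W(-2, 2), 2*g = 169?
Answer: 121425/4 ≈ 30356.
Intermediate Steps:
g = 169/2 (g = (½)*169 = 169/2 ≈ 84.500)
W(Q, L) = L + 2*Q (W(Q, L) = (L + Q) + Q = L + 2*Q)
D(d) = 7 (D(d) = 9 + (2 + 2*(-2)) = 9 + (2 - 4) = 9 - 2 = 7)
B(a) = (7 + a)² (B(a) = (a + 7)² = (7 + a)²)
B(g) - 1*(-21984) = (7 + 169/2)² - 1*(-21984) = (183/2)² + 21984 = 33489/4 + 21984 = 121425/4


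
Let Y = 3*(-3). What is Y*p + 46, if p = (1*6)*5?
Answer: -224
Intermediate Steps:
Y = -9
p = 30 (p = 6*5 = 30)
Y*p + 46 = -9*30 + 46 = -270 + 46 = -224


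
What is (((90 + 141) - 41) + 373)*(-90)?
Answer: -50670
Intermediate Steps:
(((90 + 141) - 41) + 373)*(-90) = ((231 - 41) + 373)*(-90) = (190 + 373)*(-90) = 563*(-90) = -50670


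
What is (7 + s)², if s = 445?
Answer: 204304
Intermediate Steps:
(7 + s)² = (7 + 445)² = 452² = 204304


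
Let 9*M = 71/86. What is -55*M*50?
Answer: -97625/387 ≈ -252.26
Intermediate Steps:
M = 71/774 (M = (71/86)/9 = (71*(1/86))/9 = (⅑)*(71/86) = 71/774 ≈ 0.091731)
-55*M*50 = -55*71/774*50 = -3905/774*50 = -97625/387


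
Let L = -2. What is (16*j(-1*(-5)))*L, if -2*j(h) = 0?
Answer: 0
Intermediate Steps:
j(h) = 0 (j(h) = -1/2*0 = 0)
(16*j(-1*(-5)))*L = (16*0)*(-2) = 0*(-2) = 0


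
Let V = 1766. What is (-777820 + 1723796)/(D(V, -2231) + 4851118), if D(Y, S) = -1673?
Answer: 945976/4849445 ≈ 0.19507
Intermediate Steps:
(-777820 + 1723796)/(D(V, -2231) + 4851118) = (-777820 + 1723796)/(-1673 + 4851118) = 945976/4849445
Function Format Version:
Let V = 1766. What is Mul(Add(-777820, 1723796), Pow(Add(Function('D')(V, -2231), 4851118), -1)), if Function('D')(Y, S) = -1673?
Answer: Rational(945976, 4849445) ≈ 0.19507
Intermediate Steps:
Mul(Add(-777820, 1723796), Pow(Add(Function('D')(V, -2231), 4851118), -1)) = Mul(Add(-777820, 1723796), Pow(Add(-1673, 4851118), -1)) = Mul(945976, Pow(4849445, -1)) = Mul(945976, Rational(1, 4849445)) = Rational(945976, 4849445)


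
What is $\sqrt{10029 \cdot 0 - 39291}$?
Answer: $i \sqrt{39291} \approx 198.22 i$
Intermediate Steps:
$\sqrt{10029 \cdot 0 - 39291} = \sqrt{0 - 39291} = \sqrt{-39291} = i \sqrt{39291}$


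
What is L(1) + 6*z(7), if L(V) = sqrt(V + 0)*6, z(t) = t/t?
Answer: 12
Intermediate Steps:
z(t) = 1
L(V) = 6*sqrt(V) (L(V) = sqrt(V)*6 = 6*sqrt(V))
L(1) + 6*z(7) = 6*sqrt(1) + 6*1 = 6*1 + 6 = 6 + 6 = 12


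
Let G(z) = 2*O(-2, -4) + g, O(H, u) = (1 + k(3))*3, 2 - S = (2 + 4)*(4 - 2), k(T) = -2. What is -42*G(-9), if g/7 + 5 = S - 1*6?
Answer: 6426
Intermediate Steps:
S = -10 (S = 2 - (2 + 4)*(4 - 2) = 2 - 6*2 = 2 - 1*12 = 2 - 12 = -10)
O(H, u) = -3 (O(H, u) = (1 - 2)*3 = -1*3 = -3)
g = -147 (g = -35 + 7*(-10 - 1*6) = -35 + 7*(-10 - 6) = -35 + 7*(-16) = -35 - 112 = -147)
G(z) = -153 (G(z) = 2*(-3) - 147 = -6 - 147 = -153)
-42*G(-9) = -42*(-153) = 6426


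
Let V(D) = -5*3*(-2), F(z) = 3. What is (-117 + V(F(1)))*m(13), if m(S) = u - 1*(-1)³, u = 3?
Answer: -348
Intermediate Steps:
V(D) = 30 (V(D) = -15*(-2) = 30)
m(S) = 4 (m(S) = 3 - 1*(-1)³ = 3 - 1*(-1) = 3 + 1 = 4)
(-117 + V(F(1)))*m(13) = (-117 + 30)*4 = -87*4 = -348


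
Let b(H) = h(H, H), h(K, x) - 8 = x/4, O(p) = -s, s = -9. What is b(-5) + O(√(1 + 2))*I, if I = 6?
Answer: 243/4 ≈ 60.750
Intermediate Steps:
O(p) = 9 (O(p) = -1*(-9) = 9)
h(K, x) = 8 + x/4
b(H) = 8 + H/4
b(-5) + O(√(1 + 2))*I = (8 + (¼)*(-5)) + 9*6 = (8 - 5/4) + 54 = 27/4 + 54 = 243/4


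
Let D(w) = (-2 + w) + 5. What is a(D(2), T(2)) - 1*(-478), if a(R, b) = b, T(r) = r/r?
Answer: 479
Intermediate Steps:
D(w) = 3 + w
T(r) = 1
a(D(2), T(2)) - 1*(-478) = 1 - 1*(-478) = 1 + 478 = 479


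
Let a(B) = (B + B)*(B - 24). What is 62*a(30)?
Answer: 22320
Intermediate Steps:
a(B) = 2*B*(-24 + B) (a(B) = (2*B)*(-24 + B) = 2*B*(-24 + B))
62*a(30) = 62*(2*30*(-24 + 30)) = 62*(2*30*6) = 62*360 = 22320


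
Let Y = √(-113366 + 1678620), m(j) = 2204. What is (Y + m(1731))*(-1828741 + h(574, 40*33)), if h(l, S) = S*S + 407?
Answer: -189398536 - 85934*√1565254 ≈ -2.9691e+8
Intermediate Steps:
Y = √1565254 ≈ 1251.1
h(l, S) = 407 + S² (h(l, S) = S² + 407 = 407 + S²)
(Y + m(1731))*(-1828741 + h(574, 40*33)) = (√1565254 + 2204)*(-1828741 + (407 + (40*33)²)) = (2204 + √1565254)*(-1828741 + (407 + 1320²)) = (2204 + √1565254)*(-1828741 + (407 + 1742400)) = (2204 + √1565254)*(-1828741 + 1742807) = (2204 + √1565254)*(-85934) = -189398536 - 85934*√1565254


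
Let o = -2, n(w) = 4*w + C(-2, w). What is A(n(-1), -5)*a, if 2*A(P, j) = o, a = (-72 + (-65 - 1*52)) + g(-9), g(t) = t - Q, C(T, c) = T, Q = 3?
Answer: 201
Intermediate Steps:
g(t) = -3 + t (g(t) = t - 1*3 = t - 3 = -3 + t)
n(w) = -2 + 4*w (n(w) = 4*w - 2 = -2 + 4*w)
a = -201 (a = (-72 + (-65 - 1*52)) + (-3 - 9) = (-72 + (-65 - 52)) - 12 = (-72 - 117) - 12 = -189 - 12 = -201)
A(P, j) = -1 (A(P, j) = (½)*(-2) = -1)
A(n(-1), -5)*a = -1*(-201) = 201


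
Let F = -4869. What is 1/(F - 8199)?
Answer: -1/13068 ≈ -7.6523e-5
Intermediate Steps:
1/(F - 8199) = 1/(-4869 - 8199) = 1/(-13068) = -1/13068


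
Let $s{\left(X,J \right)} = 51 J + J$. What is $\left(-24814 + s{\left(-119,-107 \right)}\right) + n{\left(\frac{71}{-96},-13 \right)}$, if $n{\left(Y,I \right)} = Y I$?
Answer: $- \frac{2915365}{96} \approx -30368.0$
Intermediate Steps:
$n{\left(Y,I \right)} = I Y$
$s{\left(X,J \right)} = 52 J$
$\left(-24814 + s{\left(-119,-107 \right)}\right) + n{\left(\frac{71}{-96},-13 \right)} = \left(-24814 + 52 \left(-107\right)\right) - 13 \frac{71}{-96} = \left(-24814 - 5564\right) - 13 \cdot 71 \left(- \frac{1}{96}\right) = -30378 - - \frac{923}{96} = -30378 + \frac{923}{96} = - \frac{2915365}{96}$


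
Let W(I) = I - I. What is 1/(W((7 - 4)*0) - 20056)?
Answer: -1/20056 ≈ -4.9860e-5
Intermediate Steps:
W(I) = 0
1/(W((7 - 4)*0) - 20056) = 1/(0 - 20056) = 1/(-20056) = -1/20056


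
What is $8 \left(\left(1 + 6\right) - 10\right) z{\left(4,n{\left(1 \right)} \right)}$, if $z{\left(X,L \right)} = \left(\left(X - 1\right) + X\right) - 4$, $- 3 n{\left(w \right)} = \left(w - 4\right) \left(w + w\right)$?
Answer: $-72$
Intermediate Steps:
$n{\left(w \right)} = - \frac{2 w \left(-4 + w\right)}{3}$ ($n{\left(w \right)} = - \frac{\left(w - 4\right) \left(w + w\right)}{3} = - \frac{\left(-4 + w\right) 2 w}{3} = - \frac{2 w \left(-4 + w\right)}{3}$)
$z{\left(X,L \right)} = -5 + 2 X$ ($z{\left(X,L \right)} = \left(\left(-1 + X\right) + X\right) - 4 = \left(-1 + 2 X\right) - 4 = -5 + 2 X$)
$8 \left(\left(1 + 6\right) - 10\right) z{\left(4,n{\left(1 \right)} \right)} = 8 \left(\left(1 + 6\right) - 10\right) \left(-5 + 2 \cdot 4\right) = 8 \left(7 - 10\right) \left(-5 + 8\right) = 8 \left(-3\right) 3 = \left(-24\right) 3 = -72$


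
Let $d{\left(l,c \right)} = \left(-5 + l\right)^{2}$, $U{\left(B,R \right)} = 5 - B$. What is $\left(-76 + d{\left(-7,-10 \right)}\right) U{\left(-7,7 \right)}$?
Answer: $816$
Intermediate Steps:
$\left(-76 + d{\left(-7,-10 \right)}\right) U{\left(-7,7 \right)} = \left(-76 + \left(-5 - 7\right)^{2}\right) \left(5 - -7\right) = \left(-76 + \left(-12\right)^{2}\right) \left(5 + 7\right) = \left(-76 + 144\right) 12 = 68 \cdot 12 = 816$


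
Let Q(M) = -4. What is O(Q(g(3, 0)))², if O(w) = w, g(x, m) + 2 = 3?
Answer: 16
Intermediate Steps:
g(x, m) = 1 (g(x, m) = -2 + 3 = 1)
O(Q(g(3, 0)))² = (-4)² = 16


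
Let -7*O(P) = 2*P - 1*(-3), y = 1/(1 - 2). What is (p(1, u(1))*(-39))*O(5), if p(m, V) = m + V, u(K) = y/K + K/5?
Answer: 507/35 ≈ 14.486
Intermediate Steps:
y = -1 (y = 1/(-1) = -1)
u(K) = -1/K + K/5
p(m, V) = V + m
O(P) = -3/7 - 2*P/7 (O(P) = -(2*P - 1*(-3))/7 = -(2*P + 3)/7 = -(3 + 2*P)/7 = -3/7 - 2*P/7)
(p(1, u(1))*(-39))*O(5) = (((-1/1 + (⅕)*1) + 1)*(-39))*(-3/7 - 2/7*5) = (((-1*1 + ⅕) + 1)*(-39))*(-3/7 - 10/7) = (((-1 + ⅕) + 1)*(-39))*(-13/7) = ((-⅘ + 1)*(-39))*(-13/7) = ((⅕)*(-39))*(-13/7) = -39/5*(-13/7) = 507/35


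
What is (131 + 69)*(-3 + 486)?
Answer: 96600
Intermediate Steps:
(131 + 69)*(-3 + 486) = 200*483 = 96600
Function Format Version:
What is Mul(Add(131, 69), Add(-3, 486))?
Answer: 96600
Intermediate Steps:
Mul(Add(131, 69), Add(-3, 486)) = Mul(200, 483) = 96600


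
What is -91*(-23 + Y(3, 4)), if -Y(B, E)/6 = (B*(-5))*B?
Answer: -22477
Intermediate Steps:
Y(B, E) = 30*B² (Y(B, E) = -6*B*(-5)*B = -6*(-5*B)*B = -(-30)*B² = 30*B²)
-91*(-23 + Y(3, 4)) = -91*(-23 + 30*3²) = -91*(-23 + 30*9) = -91*(-23 + 270) = -91*247 = -22477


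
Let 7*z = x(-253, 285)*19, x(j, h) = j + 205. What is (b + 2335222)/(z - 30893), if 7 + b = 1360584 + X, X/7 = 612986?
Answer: -55906907/217163 ≈ -257.44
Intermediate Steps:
X = 4290902 (X = 7*612986 = 4290902)
x(j, h) = 205 + j
z = -912/7 (z = ((205 - 253)*19)/7 = (-48*19)/7 = (⅐)*(-912) = -912/7 ≈ -130.29)
b = 5651479 (b = -7 + (1360584 + 4290902) = -7 + 5651486 = 5651479)
(b + 2335222)/(z - 30893) = (5651479 + 2335222)/(-912/7 - 30893) = 7986701/(-217163/7) = 7986701*(-7/217163) = -55906907/217163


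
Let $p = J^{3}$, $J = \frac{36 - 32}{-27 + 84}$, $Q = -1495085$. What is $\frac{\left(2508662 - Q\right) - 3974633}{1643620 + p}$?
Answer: $\frac{2695854501}{152193459362} \approx 0.017713$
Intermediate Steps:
$J = \frac{4}{57} \approx 0.070175$
$p = \frac{64}{185193}$ ($p = \left(\frac{4}{57}\right)^{3} = \frac{64}{185193} \approx 0.00034559$)
$\frac{\left(2508662 - Q\right) - 3974633}{1643620 + p} = \frac{\left(2508662 - -1495085\right) - 3974633}{1643620 + \frac{64}{185193}} = \frac{\left(2508662 + 1495085\right) - 3974633}{\frac{304386918724}{185193}} = \left(4003747 - 3974633\right) \frac{185193}{304386918724} = 29114 \cdot \frac{185193}{304386918724} = \frac{2695854501}{152193459362}$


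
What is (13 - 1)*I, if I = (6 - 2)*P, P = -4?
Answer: -192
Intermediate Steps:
I = -16 (I = (6 - 2)*(-4) = 4*(-4) = -16)
(13 - 1)*I = (13 - 1)*(-16) = 12*(-16) = -192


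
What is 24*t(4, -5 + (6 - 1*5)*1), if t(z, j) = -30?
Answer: -720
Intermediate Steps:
24*t(4, -5 + (6 - 1*5)*1) = 24*(-30) = -720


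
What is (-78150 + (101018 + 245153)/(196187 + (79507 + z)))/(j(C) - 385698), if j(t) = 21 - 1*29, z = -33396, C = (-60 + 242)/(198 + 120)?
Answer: 2705034647/13350827484 ≈ 0.20261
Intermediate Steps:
C = 91/159 (C = 182/318 = 182*(1/318) = 91/159 ≈ 0.57233)
j(t) = -8 (j(t) = 21 - 29 = -8)
(-78150 + (101018 + 245153)/(196187 + (79507 + z)))/(j(C) - 385698) = (-78150 + (101018 + 245153)/(196187 + (79507 - 33396)))/(-8 - 385698) = (-78150 + 346171/(196187 + 46111))/(-385706) = (-78150 + 346171/242298)*(-1/385706) = (-78150 + 346171*(1/242298))*(-1/385706) = (-78150 + 49453/34614)*(-1/385706) = -2705034647/34614*(-1/385706) = 2705034647/13350827484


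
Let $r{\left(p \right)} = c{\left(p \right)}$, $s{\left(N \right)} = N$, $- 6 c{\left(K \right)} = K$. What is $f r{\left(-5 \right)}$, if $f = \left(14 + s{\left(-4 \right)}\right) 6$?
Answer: $50$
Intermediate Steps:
$c{\left(K \right)} = - \frac{K}{6}$
$r{\left(p \right)} = - \frac{p}{6}$
$f = 60$ ($f = \left(14 - 4\right) 6 = 10 \cdot 6 = 60$)
$f r{\left(-5 \right)} = 60 \left(\left(- \frac{1}{6}\right) \left(-5\right)\right) = 60 \cdot \frac{5}{6} = 50$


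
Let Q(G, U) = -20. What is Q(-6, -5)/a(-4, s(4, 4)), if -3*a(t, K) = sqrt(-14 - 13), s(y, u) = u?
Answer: -20*I*sqrt(3)/3 ≈ -11.547*I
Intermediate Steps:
a(t, K) = -I*sqrt(3) (a(t, K) = -sqrt(-14 - 13)/3 = -I*sqrt(3))
Q(-6, -5)/a(-4, s(4, 4)) = -20*I*sqrt(3)/3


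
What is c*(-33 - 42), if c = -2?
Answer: 150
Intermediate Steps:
c*(-33 - 42) = -2*(-33 - 42) = -2*(-75) = 150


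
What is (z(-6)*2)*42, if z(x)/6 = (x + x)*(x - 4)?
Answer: 60480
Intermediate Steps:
z(x) = 12*x*(-4 + x) (z(x) = 6*((x + x)*(x - 4)) = 6*((2*x)*(-4 + x)) = 6*(2*x*(-4 + x)) = 12*x*(-4 + x))
(z(-6)*2)*42 = ((12*(-6)*(-4 - 6))*2)*42 = ((12*(-6)*(-10))*2)*42 = (720*2)*42 = 1440*42 = 60480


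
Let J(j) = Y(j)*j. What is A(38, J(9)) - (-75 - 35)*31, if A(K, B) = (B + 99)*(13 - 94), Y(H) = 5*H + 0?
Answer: -37414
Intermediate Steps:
Y(H) = 5*H
J(j) = 5*j**2 (J(j) = (5*j)*j = 5*j**2)
A(K, B) = -8019 - 81*B (A(K, B) = (99 + B)*(-81) = -8019 - 81*B)
A(38, J(9)) - (-75 - 35)*31 = (-8019 - 405*9**2) - (-75 - 35)*31 = (-8019 - 405*81) - (-110)*31 = (-8019 - 81*405) - 1*(-3410) = (-8019 - 32805) + 3410 = -40824 + 3410 = -37414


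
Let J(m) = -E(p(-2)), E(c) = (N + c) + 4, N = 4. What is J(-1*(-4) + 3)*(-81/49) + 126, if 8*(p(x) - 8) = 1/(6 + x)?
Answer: 239121/1568 ≈ 152.50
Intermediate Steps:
p(x) = 8 + 1/(8*(6 + x))
E(c) = 8 + c (E(c) = (4 + c) + 4 = 8 + c)
J(m) = -513/32 (J(m) = -(8 + (385 + 64*(-2))/(8*(6 - 2))) = -(8 + (⅛)*(385 - 128)/4) = -(8 + (⅛)*(¼)*257) = -(8 + 257/32) = -1*513/32 = -513/32)
J(-1*(-4) + 3)*(-81/49) + 126 = -(-41553)/(32*49) + 126 = -513/32*(-81/49) + 126 = 41553/1568 + 126 = 239121/1568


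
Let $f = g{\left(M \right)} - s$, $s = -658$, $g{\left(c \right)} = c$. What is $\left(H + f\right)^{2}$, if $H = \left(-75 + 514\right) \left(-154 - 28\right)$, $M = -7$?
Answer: $6280087009$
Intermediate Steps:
$f = 651$ ($f = -7 - -658 = -7 + 658 = 651$)
$H = -79898$ ($H = 439 \left(-182\right) = -79898$)
$\left(H + f\right)^{2} = \left(-79898 + 651\right)^{2} = \left(-79247\right)^{2} = 6280087009$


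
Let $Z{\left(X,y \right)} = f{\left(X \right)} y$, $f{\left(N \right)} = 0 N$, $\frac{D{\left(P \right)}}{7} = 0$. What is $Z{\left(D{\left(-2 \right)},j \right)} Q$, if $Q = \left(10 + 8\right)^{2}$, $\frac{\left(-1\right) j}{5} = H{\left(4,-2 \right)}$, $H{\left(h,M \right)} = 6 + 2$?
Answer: $0$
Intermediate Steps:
$H{\left(h,M \right)} = 8$
$D{\left(P \right)} = 0$ ($D{\left(P \right)} = 7 \cdot 0 = 0$)
$j = -40$ ($j = \left(-5\right) 8 = -40$)
$f{\left(N \right)} = 0$
$Z{\left(X,y \right)} = 0$ ($Z{\left(X,y \right)} = 0 y = 0$)
$Q = 324$ ($Q = 18^{2} = 324$)
$Z{\left(D{\left(-2 \right)},j \right)} Q = 0 \cdot 324 = 0$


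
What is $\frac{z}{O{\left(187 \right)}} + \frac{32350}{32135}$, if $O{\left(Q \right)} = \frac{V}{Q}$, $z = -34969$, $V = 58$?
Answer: $- \frac{42027082421}{372766} \approx -1.1274 \cdot 10^{5}$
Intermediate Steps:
$O{\left(Q \right)} = \frac{58}{Q}$
$\frac{z}{O{\left(187 \right)}} + \frac{32350}{32135} = - \frac{34969}{58 \cdot \frac{1}{187}} + \frac{32350}{32135} = - \frac{34969}{58 \cdot \frac{1}{187}} + 32350 \cdot \frac{1}{32135} = - \frac{34969}{\frac{58}{187}} + \frac{6470}{6427} = \left(-34969\right) \frac{187}{58} + \frac{6470}{6427} = - \frac{6539203}{58} + \frac{6470}{6427} = - \frac{42027082421}{372766}$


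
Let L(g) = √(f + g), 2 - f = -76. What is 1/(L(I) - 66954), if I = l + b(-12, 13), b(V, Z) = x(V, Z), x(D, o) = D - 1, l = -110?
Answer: -22318/1494279387 - I*√5/1494279387 ≈ -1.4936e-5 - 1.4964e-9*I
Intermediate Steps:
f = 78 (f = 2 - 1*(-76) = 2 + 76 = 78)
x(D, o) = -1 + D
b(V, Z) = -1 + V
I = -123 (I = -110 + (-1 - 12) = -110 - 13 = -123)
L(g) = √(78 + g)
1/(L(I) - 66954) = 1/(√(78 - 123) - 66954) = 1/(√(-45) - 66954) = 1/(3*I*√5 - 66954) = 1/(-66954 + 3*I*√5)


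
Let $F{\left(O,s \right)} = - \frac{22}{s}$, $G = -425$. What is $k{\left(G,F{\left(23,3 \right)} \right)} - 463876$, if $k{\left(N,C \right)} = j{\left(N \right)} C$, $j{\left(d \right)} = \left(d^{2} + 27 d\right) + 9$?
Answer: $- \frac{5113126}{3} \approx -1.7044 \cdot 10^{6}$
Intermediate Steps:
$j{\left(d \right)} = 9 + d^{2} + 27 d$
$k{\left(N,C \right)} = C \left(9 + N^{2} + 27 N\right)$ ($k{\left(N,C \right)} = \left(9 + N^{2} + 27 N\right) C = C \left(9 + N^{2} + 27 N\right)$)
$k{\left(G,F{\left(23,3 \right)} \right)} - 463876 = - \frac{22}{3} \left(9 + \left(-425\right)^{2} + 27 \left(-425\right)\right) - 463876 = \left(-22\right) \frac{1}{3} \left(9 + 180625 - 11475\right) - 463876 = \left(- \frac{22}{3}\right) 169159 - 463876 = - \frac{3721498}{3} - 463876 = - \frac{5113126}{3}$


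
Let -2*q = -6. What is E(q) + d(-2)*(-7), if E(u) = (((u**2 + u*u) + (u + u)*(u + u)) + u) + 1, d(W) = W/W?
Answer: 51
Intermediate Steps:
d(W) = 1
q = 3 (q = -1/2*(-6) = 3)
E(u) = 1 + u + 6*u**2 (E(u) = (((u**2 + u**2) + (2*u)*(2*u)) + u) + 1 = ((2*u**2 + 4*u**2) + u) + 1 = (6*u**2 + u) + 1 = (u + 6*u**2) + 1 = 1 + u + 6*u**2)
E(q) + d(-2)*(-7) = (1 + 3 + 6*3**2) + 1*(-7) = (1 + 3 + 6*9) - 7 = (1 + 3 + 54) - 7 = 58 - 7 = 51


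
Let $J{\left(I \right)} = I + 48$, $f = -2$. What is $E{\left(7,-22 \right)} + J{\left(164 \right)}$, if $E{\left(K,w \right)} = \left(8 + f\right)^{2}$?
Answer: $248$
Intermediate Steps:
$E{\left(K,w \right)} = 36$ ($E{\left(K,w \right)} = \left(8 - 2\right)^{2} = 6^{2} = 36$)
$J{\left(I \right)} = 48 + I$
$E{\left(7,-22 \right)} + J{\left(164 \right)} = 36 + \left(48 + 164\right) = 36 + 212 = 248$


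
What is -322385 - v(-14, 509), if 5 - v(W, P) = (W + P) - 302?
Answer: -322197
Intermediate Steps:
v(W, P) = 307 - P - W (v(W, P) = 5 - ((W + P) - 302) = 5 - ((P + W) - 302) = 5 - (-302 + P + W) = 5 + (302 - P - W) = 307 - P - W)
-322385 - v(-14, 509) = -322385 - (307 - 1*509 - 1*(-14)) = -322385 - (307 - 509 + 14) = -322385 - 1*(-188) = -322385 + 188 = -322197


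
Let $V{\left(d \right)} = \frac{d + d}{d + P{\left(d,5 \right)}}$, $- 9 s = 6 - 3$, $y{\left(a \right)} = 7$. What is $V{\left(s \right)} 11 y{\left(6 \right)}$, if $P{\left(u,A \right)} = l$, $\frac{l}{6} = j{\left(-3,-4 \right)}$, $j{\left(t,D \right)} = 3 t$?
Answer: $\frac{154}{163} \approx 0.94479$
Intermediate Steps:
$s = - \frac{1}{3}$ ($s = - \frac{6 - 3}{9} = \left(- \frac{1}{9}\right) 3 = - \frac{1}{3} \approx -0.33333$)
$l = -54$ ($l = 6 \cdot 3 \left(-3\right) = 6 \left(-9\right) = -54$)
$P{\left(u,A \right)} = -54$
$V{\left(d \right)} = \frac{2 d}{-54 + d}$ ($V{\left(d \right)} = \frac{d + d}{d - 54} = \frac{2 d}{-54 + d}$)
$V{\left(s \right)} 11 y{\left(6 \right)} = 2 \left(- \frac{1}{3}\right) \frac{1}{-54 - \frac{1}{3}} \cdot 11 \cdot 7 = 2 \left(- \frac{1}{3}\right) \frac{1}{- \frac{163}{3}} \cdot 11 \cdot 7 = 2 \left(- \frac{1}{3}\right) \left(- \frac{3}{163}\right) 11 \cdot 7 = \frac{2}{163} \cdot 11 \cdot 7 = \frac{22}{163} \cdot 7 = \frac{154}{163}$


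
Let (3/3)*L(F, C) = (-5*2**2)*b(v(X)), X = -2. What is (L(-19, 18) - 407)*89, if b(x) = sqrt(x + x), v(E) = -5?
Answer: -36223 - 1780*I*sqrt(10) ≈ -36223.0 - 5628.9*I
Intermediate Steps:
b(x) = sqrt(2)*sqrt(x) (b(x) = sqrt(2*x) = sqrt(2)*sqrt(x))
L(F, C) = -20*I*sqrt(10) (L(F, C) = (-5*2**2)*(sqrt(2)*sqrt(-5)) = (-5*4)*(sqrt(2)*(I*sqrt(5))) = -20*I*sqrt(10))
(L(-19, 18) - 407)*89 = (-20*I*sqrt(10) - 407)*89 = (-407 - 20*I*sqrt(10))*89 = -36223 - 1780*I*sqrt(10)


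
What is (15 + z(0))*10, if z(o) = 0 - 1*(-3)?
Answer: 180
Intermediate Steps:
z(o) = 3 (z(o) = 0 + 3 = 3)
(15 + z(0))*10 = (15 + 3)*10 = 18*10 = 180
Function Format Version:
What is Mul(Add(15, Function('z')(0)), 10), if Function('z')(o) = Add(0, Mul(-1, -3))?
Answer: 180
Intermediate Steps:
Function('z')(o) = 3 (Function('z')(o) = Add(0, 3) = 3)
Mul(Add(15, Function('z')(0)), 10) = Mul(Add(15, 3), 10) = Mul(18, 10) = 180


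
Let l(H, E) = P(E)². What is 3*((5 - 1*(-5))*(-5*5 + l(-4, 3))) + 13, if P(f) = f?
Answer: -467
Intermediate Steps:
l(H, E) = E²
3*((5 - 1*(-5))*(-5*5 + l(-4, 3))) + 13 = 3*((5 - 1*(-5))*(-5*5 + 3²)) + 13 = 3*((5 + 5)*(-25 + 9)) + 13 = 3*(10*(-16)) + 13 = 3*(-160) + 13 = -480 + 13 = -467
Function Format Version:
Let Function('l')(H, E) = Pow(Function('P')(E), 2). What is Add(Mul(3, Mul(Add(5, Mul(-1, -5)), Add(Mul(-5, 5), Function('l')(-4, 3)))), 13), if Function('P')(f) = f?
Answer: -467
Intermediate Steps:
Function('l')(H, E) = Pow(E, 2)
Add(Mul(3, Mul(Add(5, Mul(-1, -5)), Add(Mul(-5, 5), Function('l')(-4, 3)))), 13) = Add(Mul(3, Mul(Add(5, Mul(-1, -5)), Add(Mul(-5, 5), Pow(3, 2)))), 13) = Add(Mul(3, Mul(Add(5, 5), Add(-25, 9))), 13) = Add(Mul(3, Mul(10, -16)), 13) = Add(Mul(3, -160), 13) = Add(-480, 13) = -467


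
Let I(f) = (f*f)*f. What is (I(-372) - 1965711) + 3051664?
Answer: -50392895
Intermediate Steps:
I(f) = f³ (I(f) = f²*f = f³)
(I(-372) - 1965711) + 3051664 = ((-372)³ - 1965711) + 3051664 = (-51478848 - 1965711) + 3051664 = -53444559 + 3051664 = -50392895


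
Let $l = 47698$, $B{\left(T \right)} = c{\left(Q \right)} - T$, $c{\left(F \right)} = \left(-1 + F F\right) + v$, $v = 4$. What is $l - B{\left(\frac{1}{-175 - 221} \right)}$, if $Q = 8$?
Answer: $\frac{18861875}{396} \approx 47631.0$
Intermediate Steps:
$c{\left(F \right)} = 3 + F^{2}$ ($c{\left(F \right)} = \left(-1 + F F\right) + 4 = \left(-1 + F^{2}\right) + 4 = 3 + F^{2}$)
$B{\left(T \right)} = 67 - T$ ($B{\left(T \right)} = \left(3 + 8^{2}\right) - T = \left(3 + 64\right) - T = 67 - T$)
$l - B{\left(\frac{1}{-175 - 221} \right)} = 47698 - \left(67 - \frac{1}{-175 - 221}\right) = 47698 - \left(67 - \frac{1}{-396}\right) = 47698 - \left(67 - - \frac{1}{396}\right) = 47698 - \left(67 + \frac{1}{396}\right) = 47698 - \frac{26533}{396} = \frac{18861875}{396}$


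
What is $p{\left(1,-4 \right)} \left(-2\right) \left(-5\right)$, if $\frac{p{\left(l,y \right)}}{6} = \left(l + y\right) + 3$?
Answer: $0$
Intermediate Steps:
$p{\left(l,y \right)} = 18 + 6 l + 6 y$ ($p{\left(l,y \right)} = 6 \left(\left(l + y\right) + 3\right) = 6 \left(3 + l + y\right) = 18 + 6 l + 6 y$)
$p{\left(1,-4 \right)} \left(-2\right) \left(-5\right) = \left(18 + 6 \cdot 1 + 6 \left(-4\right)\right) \left(-2\right) \left(-5\right) = \left(18 + 6 - 24\right) \left(-2\right) \left(-5\right) = 0 \left(-2\right) \left(-5\right) = 0 \left(-5\right) = 0$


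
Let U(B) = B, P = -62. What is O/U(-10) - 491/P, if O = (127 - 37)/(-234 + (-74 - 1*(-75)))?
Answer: 114961/14446 ≈ 7.9580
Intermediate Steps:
O = -90/233 (O = 90/(-234 + (-74 + 75)) = 90/(-234 + 1) = 90/(-233) = 90*(-1/233) = -90/233 ≈ -0.38627)
O/U(-10) - 491/P = -90/233/(-10) - 491/(-62) = -90/233*(-⅒) - 491*(-1/62) = 9/233 + 491/62 = 114961/14446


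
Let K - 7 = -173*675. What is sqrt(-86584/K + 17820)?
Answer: sqrt(949147020407)/7298 ≈ 133.49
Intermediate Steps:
K = -116768 (K = 7 - 173*675 = 7 - 116775 = -116768)
sqrt(-86584/K + 17820) = sqrt(-86584/(-116768) + 17820) = sqrt(-86584*(-1/116768) + 17820) = sqrt(10823/14596 + 17820) = sqrt(260111543/14596) = sqrt(949147020407)/7298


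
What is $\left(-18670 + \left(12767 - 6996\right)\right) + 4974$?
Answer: $-7925$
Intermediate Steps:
$\left(-18670 + \left(12767 - 6996\right)\right) + 4974 = \left(-18670 + 5771\right) + 4974 = -12899 + 4974 = -7925$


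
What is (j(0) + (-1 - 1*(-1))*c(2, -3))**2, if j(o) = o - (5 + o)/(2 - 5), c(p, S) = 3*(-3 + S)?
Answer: 25/9 ≈ 2.7778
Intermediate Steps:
c(p, S) = -9 + 3*S
j(o) = 5/3 + 4*o/3 (j(o) = o - (5 + o)/(-3) = o - (5 + o)*(-1)/3 = o - (-5/3 - o/3) = o + (5/3 + o/3) = 5/3 + 4*o/3)
(j(0) + (-1 - 1*(-1))*c(2, -3))**2 = ((5/3 + (4/3)*0) + (-1 - 1*(-1))*(-9 + 3*(-3)))**2 = ((5/3 + 0) + (-1 + 1)*(-9 - 9))**2 = (5/3 + 0*(-18))**2 = (5/3 + 0)**2 = (5/3)**2 = 25/9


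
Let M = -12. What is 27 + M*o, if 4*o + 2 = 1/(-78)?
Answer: 859/26 ≈ 33.038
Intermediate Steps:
o = -157/312 (o = -½ + (¼)/(-78) = -½ + (¼)*(-1/78) = -½ - 1/312 = -157/312 ≈ -0.50321)
27 + M*o = 27 - 12*(-157/312) = 27 + 157/26 = 859/26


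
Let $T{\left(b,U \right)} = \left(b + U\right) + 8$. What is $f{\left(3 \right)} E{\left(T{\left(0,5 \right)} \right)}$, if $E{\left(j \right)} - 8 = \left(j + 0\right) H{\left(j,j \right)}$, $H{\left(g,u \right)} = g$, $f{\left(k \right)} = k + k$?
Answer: $1062$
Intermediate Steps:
$f{\left(k \right)} = 2 k$
$T{\left(b,U \right)} = 8 + U + b$ ($T{\left(b,U \right)} = \left(U + b\right) + 8 = 8 + U + b$)
$E{\left(j \right)} = 8 + j^{2}$ ($E{\left(j \right)} = 8 + \left(j + 0\right) j = 8 + j j = 8 + j^{2}$)
$f{\left(3 \right)} E{\left(T{\left(0,5 \right)} \right)} = 2 \cdot 3 \left(8 + \left(8 + 5 + 0\right)^{2}\right) = 6 \left(8 + 13^{2}\right) = 6 \left(8 + 169\right) = 6 \cdot 177 = 1062$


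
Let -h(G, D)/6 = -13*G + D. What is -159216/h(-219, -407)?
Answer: 3317/305 ≈ 10.875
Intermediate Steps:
h(G, D) = -6*D + 78*G (h(G, D) = -6*(-13*G + D) = -6*(D - 13*G) = -6*D + 78*G)
-159216/h(-219, -407) = -159216/(-6*(-407) + 78*(-219)) = -159216/(2442 - 17082) = -159216/(-14640) = -159216*(-1/14640) = 3317/305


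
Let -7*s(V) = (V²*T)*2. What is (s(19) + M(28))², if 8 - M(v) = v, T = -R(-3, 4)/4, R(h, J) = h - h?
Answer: 400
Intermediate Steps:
R(h, J) = 0
T = 0 (T = -1*0/4 = 0*(¼) = 0)
M(v) = 8 - v
s(V) = 0 (s(V) = -V²*0*2/7 = -0*2 = -⅐*0 = 0)
(s(19) + M(28))² = (0 + (8 - 1*28))² = (0 + (8 - 28))² = (0 - 20)² = (-20)² = 400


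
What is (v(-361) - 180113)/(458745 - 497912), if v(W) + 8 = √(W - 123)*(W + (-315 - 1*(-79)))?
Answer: 180121/39167 + 13134*I/39167 ≈ 4.5988 + 0.33533*I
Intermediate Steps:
v(W) = -8 + √(-123 + W)*(-236 + W) (v(W) = -8 + √(W - 123)*(W + (-315 - 1*(-79))) = -8 + √(-123 + W)*(W + (-315 + 79)) = -8 + √(-123 + W)*(W - 236) = -8 + √(-123 + W)*(-236 + W))
(v(-361) - 180113)/(458745 - 497912) = ((-8 - 236*√(-123 - 361) - 361*√(-123 - 361)) - 180113)/(458745 - 497912) = ((-8 - 5192*I - 7942*I) - 180113)/(-39167) = ((-8 - 5192*I - 7942*I) - 180113)*(-1/39167) = ((-8 - 13134*I) - 180113)*(-1/39167) = (-180121 - 13134*I)*(-1/39167) = 180121/39167 + 13134*I/39167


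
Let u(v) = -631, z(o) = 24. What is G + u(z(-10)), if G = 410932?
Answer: 410301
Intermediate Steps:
G + u(z(-10)) = 410932 - 631 = 410301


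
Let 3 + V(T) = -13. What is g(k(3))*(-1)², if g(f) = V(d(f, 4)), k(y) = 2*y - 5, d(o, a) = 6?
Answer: -16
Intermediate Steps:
k(y) = -5 + 2*y
V(T) = -16 (V(T) = -3 - 13 = -16)
g(f) = -16
g(k(3))*(-1)² = -16*(-1)² = -16*1 = -16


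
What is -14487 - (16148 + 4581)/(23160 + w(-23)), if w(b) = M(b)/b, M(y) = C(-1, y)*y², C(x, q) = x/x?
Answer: -335206448/23137 ≈ -14488.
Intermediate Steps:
C(x, q) = 1
M(y) = y² (M(y) = 1*y² = y²)
w(b) = b (w(b) = b²/b = b)
-14487 - (16148 + 4581)/(23160 + w(-23)) = -14487 - (16148 + 4581)/(23160 - 23) = -14487 - 20729/23137 = -335206448/23137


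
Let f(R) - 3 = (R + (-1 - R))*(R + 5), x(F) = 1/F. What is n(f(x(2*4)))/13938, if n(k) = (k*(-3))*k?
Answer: -289/297344 ≈ -0.00097194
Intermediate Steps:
f(R) = -2 - R (f(R) = 3 + (R + (-1 - R))*(R + 5) = 3 - (5 + R) = 3 + (-5 - R) = -2 - R)
n(k) = -3*k² (n(k) = (-3*k)*k = -3*k²)
n(f(x(2*4)))/13938 = -3*(-2 - 1/(2*4))²/13938 = -3*(-2 - 1/8)²*(1/13938) = -3*(-2 - 1*⅛)²*(1/13938) = -3*(-2 - ⅛)²*(1/13938) = -3*(-17/8)²*(1/13938) = -3*289/64*(1/13938) = -867/64*1/13938 = -289/297344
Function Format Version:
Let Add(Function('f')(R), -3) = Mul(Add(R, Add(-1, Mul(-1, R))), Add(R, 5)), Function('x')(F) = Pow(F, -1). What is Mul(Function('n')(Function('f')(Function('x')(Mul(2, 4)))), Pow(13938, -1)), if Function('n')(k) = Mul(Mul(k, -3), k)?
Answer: Rational(-289, 297344) ≈ -0.00097194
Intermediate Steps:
Function('f')(R) = Add(-2, Mul(-1, R)) (Function('f')(R) = Add(3, Mul(Add(R, Add(-1, Mul(-1, R))), Add(R, 5))) = Add(3, Mul(-1, Add(5, R))) = Add(3, Add(-5, Mul(-1, R))) = Add(-2, Mul(-1, R)))
Function('n')(k) = Mul(-3, Pow(k, 2)) (Function('n')(k) = Mul(Mul(-3, k), k) = Mul(-3, Pow(k, 2)))
Mul(Function('n')(Function('f')(Function('x')(Mul(2, 4)))), Pow(13938, -1)) = Mul(Mul(-3, Pow(Add(-2, Mul(-1, Pow(Mul(2, 4), -1))), 2)), Pow(13938, -1)) = Mul(Mul(-3, Pow(Add(-2, Mul(-1, Pow(8, -1))), 2)), Rational(1, 13938)) = Mul(Mul(-3, Pow(Add(-2, Mul(-1, Rational(1, 8))), 2)), Rational(1, 13938)) = Mul(Mul(-3, Pow(Add(-2, Rational(-1, 8)), 2)), Rational(1, 13938)) = Mul(Mul(-3, Pow(Rational(-17, 8), 2)), Rational(1, 13938)) = Mul(Mul(-3, Rational(289, 64)), Rational(1, 13938)) = Mul(Rational(-867, 64), Rational(1, 13938)) = Rational(-289, 297344)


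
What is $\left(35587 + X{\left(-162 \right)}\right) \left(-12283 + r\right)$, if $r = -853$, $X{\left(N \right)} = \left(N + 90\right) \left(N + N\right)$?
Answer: $-773907440$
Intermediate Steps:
$X{\left(N \right)} = 2 N \left(90 + N\right)$ ($X{\left(N \right)} = \left(90 + N\right) 2 N = 2 N \left(90 + N\right)$)
$\left(35587 + X{\left(-162 \right)}\right) \left(-12283 + r\right) = \left(35587 + 2 \left(-162\right) \left(90 - 162\right)\right) \left(-12283 - 853\right) = \left(35587 + 2 \left(-162\right) \left(-72\right)\right) \left(-13136\right) = \left(35587 + 23328\right) \left(-13136\right) = 58915 \left(-13136\right) = -773907440$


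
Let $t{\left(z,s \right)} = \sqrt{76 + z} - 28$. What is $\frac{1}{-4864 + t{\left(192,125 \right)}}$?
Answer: $- \frac{1223}{5982849} - \frac{\sqrt{67}}{11965698} \approx -0.0002051$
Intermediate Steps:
$t{\left(z,s \right)} = -28 + \sqrt{76 + z}$ ($t{\left(z,s \right)} = \sqrt{76 + z} - 28 = -28 + \sqrt{76 + z}$)
$\frac{1}{-4864 + t{\left(192,125 \right)}} = \frac{1}{-4864 - \left(28 - \sqrt{76 + 192}\right)} = \frac{1}{-4864 - \left(28 - \sqrt{268}\right)} = \frac{1}{-4864 - \left(28 - 2 \sqrt{67}\right)} = \frac{1}{-4892 + 2 \sqrt{67}}$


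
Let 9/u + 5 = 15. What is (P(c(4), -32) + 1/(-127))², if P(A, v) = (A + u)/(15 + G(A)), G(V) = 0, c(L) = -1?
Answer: 76729/362902500 ≈ 0.00021143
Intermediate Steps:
u = 9/10 (u = 9/(-5 + 15) = 9/10 ≈ 0.90000)
P(A, v) = 3/50 + A/15 (P(A, v) = (A + 9/10)/(15 + 0) = (9/10 + A)/15 = (9/10 + A)*(1/15) = 3/50 + A/15)
(P(c(4), -32) + 1/(-127))² = ((3/50 + (1/15)*(-1)) + 1/(-127))² = ((3/50 - 1/15) - 1/127)² = (-1/150 - 1/127)² = (-277/19050)² = 76729/362902500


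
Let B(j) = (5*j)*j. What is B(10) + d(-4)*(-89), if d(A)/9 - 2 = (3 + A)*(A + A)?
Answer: -7510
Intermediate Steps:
B(j) = 5*j**2
d(A) = 18 + 18*A*(3 + A) (d(A) = 18 + 9*((3 + A)*(A + A)) = 18 + 9*((3 + A)*(2*A)) = 18 + 9*(2*A*(3 + A)) = 18 + 18*A*(3 + A))
B(10) + d(-4)*(-89) = 5*10**2 + (18 + 18*(-4)**2 + 54*(-4))*(-89) = 5*100 + (18 + 18*16 - 216)*(-89) = 500 + (18 + 288 - 216)*(-89) = 500 + 90*(-89) = 500 - 8010 = -7510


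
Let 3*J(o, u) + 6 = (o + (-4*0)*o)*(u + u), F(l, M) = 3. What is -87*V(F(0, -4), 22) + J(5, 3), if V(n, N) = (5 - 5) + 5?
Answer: -427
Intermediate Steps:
V(n, N) = 5 (V(n, N) = 0 + 5 = 5)
J(o, u) = -2 + 2*o*u/3 (J(o, u) = -2 + ((o + (-4*0)*o)*(u + u))/3 = -2 + ((o + 0*o)*(2*u))/3 = -2 + ((o + 0)*(2*u))/3 = -2 + (o*(2*u))/3 = -2 + (2*o*u)/3 = -2 + 2*o*u/3)
-87*V(F(0, -4), 22) + J(5, 3) = -87*5 + (-2 + (⅔)*5*3) = -435 + (-2 + 10) = -435 + 8 = -427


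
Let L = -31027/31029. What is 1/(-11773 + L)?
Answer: -31029/365335444 ≈ -8.4933e-5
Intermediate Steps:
L = -31027/31029 (L = -31027*1/31029 = -31027/31029 ≈ -0.99994)
1/(-11773 + L) = 1/(-11773 - 31027/31029) = 1/(-365335444/31029) = -31029/365335444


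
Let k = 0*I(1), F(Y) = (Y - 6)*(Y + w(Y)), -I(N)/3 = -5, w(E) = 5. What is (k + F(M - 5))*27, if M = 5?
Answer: -810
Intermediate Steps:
I(N) = 15 (I(N) = -3*(-5) = 15)
F(Y) = (-6 + Y)*(5 + Y) (F(Y) = (Y - 6)*(Y + 5) = (-6 + Y)*(5 + Y))
k = 0 (k = 0*15 = 0)
(k + F(M - 5))*27 = (0 + (-30 + (5 - 5)² - (5 - 5)))*27 = (0 + (-30 + 0² - 1*0))*27 = (0 + (-30 + 0 + 0))*27 = (0 - 30)*27 = -30*27 = -810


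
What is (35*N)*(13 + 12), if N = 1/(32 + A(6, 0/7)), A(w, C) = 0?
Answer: 875/32 ≈ 27.344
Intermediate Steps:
N = 1/32 (N = 1/(32 + 0) = 1/32 ≈ 0.031250)
(35*N)*(13 + 12) = (35*(1/32))*(13 + 12) = (35/32)*25 = 875/32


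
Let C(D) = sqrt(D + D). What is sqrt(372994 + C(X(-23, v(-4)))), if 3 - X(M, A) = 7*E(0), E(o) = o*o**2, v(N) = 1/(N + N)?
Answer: sqrt(372994 + sqrt(6)) ≈ 610.73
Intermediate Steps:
v(N) = 1/(2*N)
E(o) = o**3
X(M, A) = 3 (X(M, A) = 3 - 7*0**3 = 3 - 7*0 = 3 - 1*0 = 3 + 0 = 3)
C(D) = sqrt(2)*sqrt(D) (C(D) = sqrt(2*D) = sqrt(2)*sqrt(D))
sqrt(372994 + C(X(-23, v(-4)))) = sqrt(372994 + sqrt(2)*sqrt(3)) = sqrt(372994 + sqrt(6))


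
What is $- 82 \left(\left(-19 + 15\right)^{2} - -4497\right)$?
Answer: $-370066$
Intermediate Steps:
$- 82 \left(\left(-19 + 15\right)^{2} - -4497\right) = - 82 \left(\left(-4\right)^{2} + 4497\right) = - 82 \left(16 + 4497\right) = \left(-82\right) 4513 = -370066$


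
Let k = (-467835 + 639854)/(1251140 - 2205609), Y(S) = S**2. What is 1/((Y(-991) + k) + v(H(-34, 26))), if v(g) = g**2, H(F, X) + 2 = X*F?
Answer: 954469/1686620045094 ≈ 5.6591e-7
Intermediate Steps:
H(F, X) = -2 + F*X (H(F, X) = -2 + X*F = -2 + F*X)
k = -172019/954469 (k = 172019/(-954469) = 172019*(-1/954469) = -172019/954469 ≈ -0.18022)
1/((Y(-991) + k) + v(H(-34, 26))) = 1/(((-991)**2 - 172019/954469) + (-2 - 34*26)**2) = 1/((982081 - 172019/954469) + (-2 - 884)**2) = 1/(937365697970/954469 + (-886)**2) = 1/(937365697970/954469 + 784996) = 1/(1686620045094/954469) = 954469/1686620045094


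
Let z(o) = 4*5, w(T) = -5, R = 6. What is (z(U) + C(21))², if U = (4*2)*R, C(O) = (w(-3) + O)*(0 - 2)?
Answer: 144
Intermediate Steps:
C(O) = 10 - 2*O (C(O) = (-5 + O)*(0 - 2) = (-5 + O)*(-2) = 10 - 2*O)
U = 48 (U = (4*2)*6 = 8*6 = 48)
z(o) = 20
(z(U) + C(21))² = (20 + (10 - 2*21))² = (20 + (10 - 42))² = (20 - 32)² = (-12)² = 144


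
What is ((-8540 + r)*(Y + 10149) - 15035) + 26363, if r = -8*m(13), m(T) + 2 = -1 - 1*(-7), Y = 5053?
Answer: -130300216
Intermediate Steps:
m(T) = 4 (m(T) = -2 + (-1 - 1*(-7)) = -2 + (-1 + 7) = -2 + 6 = 4)
r = -32 (r = -8*4 = -32)
((-8540 + r)*(Y + 10149) - 15035) + 26363 = ((-8540 - 32)*(5053 + 10149) - 15035) + 26363 = (-8572*15202 - 15035) + 26363 = (-130311544 - 15035) + 26363 = -130326579 + 26363 = -130300216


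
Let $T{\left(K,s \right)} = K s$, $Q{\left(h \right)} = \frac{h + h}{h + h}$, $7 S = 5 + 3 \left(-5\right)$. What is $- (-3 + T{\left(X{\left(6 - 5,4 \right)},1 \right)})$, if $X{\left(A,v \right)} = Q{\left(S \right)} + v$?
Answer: $-2$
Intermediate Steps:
$S = - \frac{10}{7}$ ($S = \frac{5 + 3 \left(-5\right)}{7} = \frac{5 - 15}{7} = \frac{1}{7} \left(-10\right) = - \frac{10}{7} \approx -1.4286$)
$Q{\left(h \right)} = 1$ ($Q{\left(h \right)} = \frac{2 h}{2 h} = 2 h \frac{1}{2 h} = 1$)
$X{\left(A,v \right)} = 1 + v$
$- (-3 + T{\left(X{\left(6 - 5,4 \right)},1 \right)}) = - (-3 + \left(1 + 4\right) 1) = - (-3 + 5 \cdot 1) = - (-3 + 5) = \left(-1\right) 2 = -2$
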